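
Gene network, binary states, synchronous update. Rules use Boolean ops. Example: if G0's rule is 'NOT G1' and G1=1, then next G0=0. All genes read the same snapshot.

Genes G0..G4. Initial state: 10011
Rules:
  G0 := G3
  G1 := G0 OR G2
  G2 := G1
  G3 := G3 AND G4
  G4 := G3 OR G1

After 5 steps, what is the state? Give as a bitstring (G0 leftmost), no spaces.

Step 1: G0=G3=1 G1=G0|G2=1|0=1 G2=G1=0 G3=G3&G4=1&1=1 G4=G3|G1=1|0=1 -> 11011
Step 2: G0=G3=1 G1=G0|G2=1|0=1 G2=G1=1 G3=G3&G4=1&1=1 G4=G3|G1=1|1=1 -> 11111
Step 3: G0=G3=1 G1=G0|G2=1|1=1 G2=G1=1 G3=G3&G4=1&1=1 G4=G3|G1=1|1=1 -> 11111
Step 4: G0=G3=1 G1=G0|G2=1|1=1 G2=G1=1 G3=G3&G4=1&1=1 G4=G3|G1=1|1=1 -> 11111
Step 5: G0=G3=1 G1=G0|G2=1|1=1 G2=G1=1 G3=G3&G4=1&1=1 G4=G3|G1=1|1=1 -> 11111

11111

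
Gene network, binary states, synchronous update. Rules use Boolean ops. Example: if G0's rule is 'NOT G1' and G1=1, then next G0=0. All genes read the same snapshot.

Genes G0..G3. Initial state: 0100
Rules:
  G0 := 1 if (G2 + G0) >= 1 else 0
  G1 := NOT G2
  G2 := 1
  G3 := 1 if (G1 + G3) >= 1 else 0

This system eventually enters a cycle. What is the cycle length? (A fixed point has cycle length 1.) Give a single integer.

Step 0: 0100
Step 1: G0=(0+0>=1)=0 G1=NOT G2=NOT 0=1 G2=1(const) G3=(1+0>=1)=1 -> 0111
Step 2: G0=(1+0>=1)=1 G1=NOT G2=NOT 1=0 G2=1(const) G3=(1+1>=1)=1 -> 1011
Step 3: G0=(1+1>=1)=1 G1=NOT G2=NOT 1=0 G2=1(const) G3=(0+1>=1)=1 -> 1011
State from step 3 equals state from step 2 -> cycle length 1

Answer: 1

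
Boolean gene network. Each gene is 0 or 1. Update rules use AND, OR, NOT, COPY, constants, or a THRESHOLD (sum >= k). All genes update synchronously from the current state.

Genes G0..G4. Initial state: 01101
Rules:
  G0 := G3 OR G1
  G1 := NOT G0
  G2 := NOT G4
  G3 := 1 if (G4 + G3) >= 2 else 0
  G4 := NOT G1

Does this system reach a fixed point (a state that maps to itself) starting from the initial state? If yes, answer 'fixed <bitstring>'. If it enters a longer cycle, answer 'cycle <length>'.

Step 0: 01101
Step 1: G0=G3|G1=0|1=1 G1=NOT G0=NOT 0=1 G2=NOT G4=NOT 1=0 G3=(1+0>=2)=0 G4=NOT G1=NOT 1=0 -> 11000
Step 2: G0=G3|G1=0|1=1 G1=NOT G0=NOT 1=0 G2=NOT G4=NOT 0=1 G3=(0+0>=2)=0 G4=NOT G1=NOT 1=0 -> 10100
Step 3: G0=G3|G1=0|0=0 G1=NOT G0=NOT 1=0 G2=NOT G4=NOT 0=1 G3=(0+0>=2)=0 G4=NOT G1=NOT 0=1 -> 00101
Step 4: G0=G3|G1=0|0=0 G1=NOT G0=NOT 0=1 G2=NOT G4=NOT 1=0 G3=(1+0>=2)=0 G4=NOT G1=NOT 0=1 -> 01001
Step 5: G0=G3|G1=0|1=1 G1=NOT G0=NOT 0=1 G2=NOT G4=NOT 1=0 G3=(1+0>=2)=0 G4=NOT G1=NOT 1=0 -> 11000
Cycle of length 4 starting at step 1 -> no fixed point

Answer: cycle 4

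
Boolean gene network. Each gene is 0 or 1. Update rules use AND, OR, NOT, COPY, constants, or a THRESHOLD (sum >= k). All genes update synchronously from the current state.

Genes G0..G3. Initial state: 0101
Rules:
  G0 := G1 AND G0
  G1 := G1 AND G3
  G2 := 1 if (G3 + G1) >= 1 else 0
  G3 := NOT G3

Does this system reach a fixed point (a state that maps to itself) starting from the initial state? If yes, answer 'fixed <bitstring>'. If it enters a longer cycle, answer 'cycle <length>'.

Answer: cycle 2

Derivation:
Step 0: 0101
Step 1: G0=G1&G0=1&0=0 G1=G1&G3=1&1=1 G2=(1+1>=1)=1 G3=NOT G3=NOT 1=0 -> 0110
Step 2: G0=G1&G0=1&0=0 G1=G1&G3=1&0=0 G2=(0+1>=1)=1 G3=NOT G3=NOT 0=1 -> 0011
Step 3: G0=G1&G0=0&0=0 G1=G1&G3=0&1=0 G2=(1+0>=1)=1 G3=NOT G3=NOT 1=0 -> 0010
Step 4: G0=G1&G0=0&0=0 G1=G1&G3=0&0=0 G2=(0+0>=1)=0 G3=NOT G3=NOT 0=1 -> 0001
Step 5: G0=G1&G0=0&0=0 G1=G1&G3=0&1=0 G2=(1+0>=1)=1 G3=NOT G3=NOT 1=0 -> 0010
Cycle of length 2 starting at step 3 -> no fixed point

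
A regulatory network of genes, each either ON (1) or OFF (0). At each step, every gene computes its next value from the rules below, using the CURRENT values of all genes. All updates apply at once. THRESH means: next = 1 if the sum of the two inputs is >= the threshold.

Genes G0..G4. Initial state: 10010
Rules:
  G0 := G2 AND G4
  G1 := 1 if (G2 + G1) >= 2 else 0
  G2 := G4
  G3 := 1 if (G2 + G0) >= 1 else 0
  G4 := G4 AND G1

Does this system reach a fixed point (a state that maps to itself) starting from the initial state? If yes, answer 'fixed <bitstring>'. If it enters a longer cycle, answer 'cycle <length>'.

Step 0: 10010
Step 1: G0=G2&G4=0&0=0 G1=(0+0>=2)=0 G2=G4=0 G3=(0+1>=1)=1 G4=G4&G1=0&0=0 -> 00010
Step 2: G0=G2&G4=0&0=0 G1=(0+0>=2)=0 G2=G4=0 G3=(0+0>=1)=0 G4=G4&G1=0&0=0 -> 00000
Step 3: G0=G2&G4=0&0=0 G1=(0+0>=2)=0 G2=G4=0 G3=(0+0>=1)=0 G4=G4&G1=0&0=0 -> 00000
Fixed point reached at step 2: 00000

Answer: fixed 00000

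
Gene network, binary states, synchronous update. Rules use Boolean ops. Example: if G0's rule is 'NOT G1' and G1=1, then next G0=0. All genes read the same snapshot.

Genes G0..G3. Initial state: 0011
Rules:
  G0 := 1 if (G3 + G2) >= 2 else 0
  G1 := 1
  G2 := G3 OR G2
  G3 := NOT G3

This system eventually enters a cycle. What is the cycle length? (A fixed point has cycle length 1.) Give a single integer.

Answer: 2

Derivation:
Step 0: 0011
Step 1: G0=(1+1>=2)=1 G1=1(const) G2=G3|G2=1|1=1 G3=NOT G3=NOT 1=0 -> 1110
Step 2: G0=(0+1>=2)=0 G1=1(const) G2=G3|G2=0|1=1 G3=NOT G3=NOT 0=1 -> 0111
Step 3: G0=(1+1>=2)=1 G1=1(const) G2=G3|G2=1|1=1 G3=NOT G3=NOT 1=0 -> 1110
State from step 3 equals state from step 1 -> cycle length 2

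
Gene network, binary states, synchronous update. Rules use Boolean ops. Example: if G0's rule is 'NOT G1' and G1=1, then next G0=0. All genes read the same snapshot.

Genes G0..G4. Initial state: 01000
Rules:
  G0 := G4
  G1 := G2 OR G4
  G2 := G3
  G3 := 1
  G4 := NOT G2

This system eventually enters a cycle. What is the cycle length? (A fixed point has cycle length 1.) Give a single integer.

Step 0: 01000
Step 1: G0=G4=0 G1=G2|G4=0|0=0 G2=G3=0 G3=1(const) G4=NOT G2=NOT 0=1 -> 00011
Step 2: G0=G4=1 G1=G2|G4=0|1=1 G2=G3=1 G3=1(const) G4=NOT G2=NOT 0=1 -> 11111
Step 3: G0=G4=1 G1=G2|G4=1|1=1 G2=G3=1 G3=1(const) G4=NOT G2=NOT 1=0 -> 11110
Step 4: G0=G4=0 G1=G2|G4=1|0=1 G2=G3=1 G3=1(const) G4=NOT G2=NOT 1=0 -> 01110
Step 5: G0=G4=0 G1=G2|G4=1|0=1 G2=G3=1 G3=1(const) G4=NOT G2=NOT 1=0 -> 01110
State from step 5 equals state from step 4 -> cycle length 1

Answer: 1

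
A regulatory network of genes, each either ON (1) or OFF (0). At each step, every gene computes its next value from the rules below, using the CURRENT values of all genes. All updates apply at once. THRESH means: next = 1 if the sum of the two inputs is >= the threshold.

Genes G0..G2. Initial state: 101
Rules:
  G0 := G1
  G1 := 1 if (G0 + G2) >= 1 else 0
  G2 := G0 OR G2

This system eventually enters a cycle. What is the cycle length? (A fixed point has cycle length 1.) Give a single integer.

Answer: 1

Derivation:
Step 0: 101
Step 1: G0=G1=0 G1=(1+1>=1)=1 G2=G0|G2=1|1=1 -> 011
Step 2: G0=G1=1 G1=(0+1>=1)=1 G2=G0|G2=0|1=1 -> 111
Step 3: G0=G1=1 G1=(1+1>=1)=1 G2=G0|G2=1|1=1 -> 111
State from step 3 equals state from step 2 -> cycle length 1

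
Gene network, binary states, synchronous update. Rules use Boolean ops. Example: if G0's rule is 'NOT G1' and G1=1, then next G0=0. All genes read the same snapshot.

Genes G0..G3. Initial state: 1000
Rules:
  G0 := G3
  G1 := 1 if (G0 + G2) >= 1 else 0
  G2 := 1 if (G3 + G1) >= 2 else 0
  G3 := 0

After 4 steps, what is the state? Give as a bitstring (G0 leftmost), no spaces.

Step 1: G0=G3=0 G1=(1+0>=1)=1 G2=(0+0>=2)=0 G3=0(const) -> 0100
Step 2: G0=G3=0 G1=(0+0>=1)=0 G2=(0+1>=2)=0 G3=0(const) -> 0000
Step 3: G0=G3=0 G1=(0+0>=1)=0 G2=(0+0>=2)=0 G3=0(const) -> 0000
Step 4: G0=G3=0 G1=(0+0>=1)=0 G2=(0+0>=2)=0 G3=0(const) -> 0000

0000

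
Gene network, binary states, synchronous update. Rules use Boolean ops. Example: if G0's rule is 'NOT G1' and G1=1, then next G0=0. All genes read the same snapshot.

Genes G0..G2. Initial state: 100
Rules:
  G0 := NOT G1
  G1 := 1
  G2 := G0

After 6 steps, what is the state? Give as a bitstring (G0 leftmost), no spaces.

Step 1: G0=NOT G1=NOT 0=1 G1=1(const) G2=G0=1 -> 111
Step 2: G0=NOT G1=NOT 1=0 G1=1(const) G2=G0=1 -> 011
Step 3: G0=NOT G1=NOT 1=0 G1=1(const) G2=G0=0 -> 010
Step 4: G0=NOT G1=NOT 1=0 G1=1(const) G2=G0=0 -> 010
Step 5: G0=NOT G1=NOT 1=0 G1=1(const) G2=G0=0 -> 010
Step 6: G0=NOT G1=NOT 1=0 G1=1(const) G2=G0=0 -> 010

010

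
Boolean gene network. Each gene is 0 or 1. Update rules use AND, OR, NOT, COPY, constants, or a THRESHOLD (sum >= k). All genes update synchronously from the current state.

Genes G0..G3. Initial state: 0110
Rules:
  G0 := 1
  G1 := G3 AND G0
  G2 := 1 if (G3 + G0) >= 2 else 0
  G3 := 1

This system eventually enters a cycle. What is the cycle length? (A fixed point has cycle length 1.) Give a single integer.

Step 0: 0110
Step 1: G0=1(const) G1=G3&G0=0&0=0 G2=(0+0>=2)=0 G3=1(const) -> 1001
Step 2: G0=1(const) G1=G3&G0=1&1=1 G2=(1+1>=2)=1 G3=1(const) -> 1111
Step 3: G0=1(const) G1=G3&G0=1&1=1 G2=(1+1>=2)=1 G3=1(const) -> 1111
State from step 3 equals state from step 2 -> cycle length 1

Answer: 1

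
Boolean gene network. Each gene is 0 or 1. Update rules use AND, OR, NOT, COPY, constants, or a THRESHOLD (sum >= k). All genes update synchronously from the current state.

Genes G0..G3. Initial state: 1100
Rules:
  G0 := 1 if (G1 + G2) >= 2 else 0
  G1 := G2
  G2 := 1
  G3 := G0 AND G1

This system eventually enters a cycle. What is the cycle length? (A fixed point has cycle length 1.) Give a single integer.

Answer: 1

Derivation:
Step 0: 1100
Step 1: G0=(1+0>=2)=0 G1=G2=0 G2=1(const) G3=G0&G1=1&1=1 -> 0011
Step 2: G0=(0+1>=2)=0 G1=G2=1 G2=1(const) G3=G0&G1=0&0=0 -> 0110
Step 3: G0=(1+1>=2)=1 G1=G2=1 G2=1(const) G3=G0&G1=0&1=0 -> 1110
Step 4: G0=(1+1>=2)=1 G1=G2=1 G2=1(const) G3=G0&G1=1&1=1 -> 1111
Step 5: G0=(1+1>=2)=1 G1=G2=1 G2=1(const) G3=G0&G1=1&1=1 -> 1111
State from step 5 equals state from step 4 -> cycle length 1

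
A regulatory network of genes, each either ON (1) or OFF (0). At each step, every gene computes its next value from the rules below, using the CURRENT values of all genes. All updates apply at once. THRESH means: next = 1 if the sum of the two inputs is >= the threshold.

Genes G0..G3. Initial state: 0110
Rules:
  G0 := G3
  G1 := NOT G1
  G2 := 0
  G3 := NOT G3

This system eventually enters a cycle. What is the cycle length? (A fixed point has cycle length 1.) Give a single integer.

Step 0: 0110
Step 1: G0=G3=0 G1=NOT G1=NOT 1=0 G2=0(const) G3=NOT G3=NOT 0=1 -> 0001
Step 2: G0=G3=1 G1=NOT G1=NOT 0=1 G2=0(const) G3=NOT G3=NOT 1=0 -> 1100
Step 3: G0=G3=0 G1=NOT G1=NOT 1=0 G2=0(const) G3=NOT G3=NOT 0=1 -> 0001
State from step 3 equals state from step 1 -> cycle length 2

Answer: 2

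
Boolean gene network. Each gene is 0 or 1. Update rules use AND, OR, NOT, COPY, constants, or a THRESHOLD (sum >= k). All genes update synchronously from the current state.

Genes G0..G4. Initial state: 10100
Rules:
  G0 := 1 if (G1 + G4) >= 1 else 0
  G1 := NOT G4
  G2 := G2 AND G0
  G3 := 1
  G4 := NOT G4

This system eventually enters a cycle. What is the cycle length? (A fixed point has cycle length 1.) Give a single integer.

Answer: 2

Derivation:
Step 0: 10100
Step 1: G0=(0+0>=1)=0 G1=NOT G4=NOT 0=1 G2=G2&G0=1&1=1 G3=1(const) G4=NOT G4=NOT 0=1 -> 01111
Step 2: G0=(1+1>=1)=1 G1=NOT G4=NOT 1=0 G2=G2&G0=1&0=0 G3=1(const) G4=NOT G4=NOT 1=0 -> 10010
Step 3: G0=(0+0>=1)=0 G1=NOT G4=NOT 0=1 G2=G2&G0=0&1=0 G3=1(const) G4=NOT G4=NOT 0=1 -> 01011
Step 4: G0=(1+1>=1)=1 G1=NOT G4=NOT 1=0 G2=G2&G0=0&0=0 G3=1(const) G4=NOT G4=NOT 1=0 -> 10010
State from step 4 equals state from step 2 -> cycle length 2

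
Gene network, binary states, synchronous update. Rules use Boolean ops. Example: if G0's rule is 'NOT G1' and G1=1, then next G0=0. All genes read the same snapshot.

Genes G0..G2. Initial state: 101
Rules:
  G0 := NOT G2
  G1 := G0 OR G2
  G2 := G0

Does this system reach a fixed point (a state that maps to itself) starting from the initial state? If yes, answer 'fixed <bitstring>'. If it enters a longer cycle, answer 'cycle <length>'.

Answer: cycle 4

Derivation:
Step 0: 101
Step 1: G0=NOT G2=NOT 1=0 G1=G0|G2=1|1=1 G2=G0=1 -> 011
Step 2: G0=NOT G2=NOT 1=0 G1=G0|G2=0|1=1 G2=G0=0 -> 010
Step 3: G0=NOT G2=NOT 0=1 G1=G0|G2=0|0=0 G2=G0=0 -> 100
Step 4: G0=NOT G2=NOT 0=1 G1=G0|G2=1|0=1 G2=G0=1 -> 111
Step 5: G0=NOT G2=NOT 1=0 G1=G0|G2=1|1=1 G2=G0=1 -> 011
Cycle of length 4 starting at step 1 -> no fixed point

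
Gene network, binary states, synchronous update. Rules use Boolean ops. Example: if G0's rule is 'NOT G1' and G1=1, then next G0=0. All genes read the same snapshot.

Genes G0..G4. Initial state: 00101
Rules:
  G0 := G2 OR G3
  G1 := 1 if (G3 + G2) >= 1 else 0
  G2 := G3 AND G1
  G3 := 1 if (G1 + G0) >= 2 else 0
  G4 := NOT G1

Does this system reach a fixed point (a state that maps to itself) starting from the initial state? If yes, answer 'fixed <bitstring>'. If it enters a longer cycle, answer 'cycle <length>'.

Answer: cycle 2

Derivation:
Step 0: 00101
Step 1: G0=G2|G3=1|0=1 G1=(0+1>=1)=1 G2=G3&G1=0&0=0 G3=(0+0>=2)=0 G4=NOT G1=NOT 0=1 -> 11001
Step 2: G0=G2|G3=0|0=0 G1=(0+0>=1)=0 G2=G3&G1=0&1=0 G3=(1+1>=2)=1 G4=NOT G1=NOT 1=0 -> 00010
Step 3: G0=G2|G3=0|1=1 G1=(1+0>=1)=1 G2=G3&G1=1&0=0 G3=(0+0>=2)=0 G4=NOT G1=NOT 0=1 -> 11001
Cycle of length 2 starting at step 1 -> no fixed point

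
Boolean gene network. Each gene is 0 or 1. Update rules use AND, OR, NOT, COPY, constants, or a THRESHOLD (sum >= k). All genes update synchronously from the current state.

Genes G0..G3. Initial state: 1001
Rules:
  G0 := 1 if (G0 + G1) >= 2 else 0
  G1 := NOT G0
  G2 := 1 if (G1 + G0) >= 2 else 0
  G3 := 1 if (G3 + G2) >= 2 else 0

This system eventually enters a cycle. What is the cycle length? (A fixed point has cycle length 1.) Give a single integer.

Step 0: 1001
Step 1: G0=(1+0>=2)=0 G1=NOT G0=NOT 1=0 G2=(0+1>=2)=0 G3=(1+0>=2)=0 -> 0000
Step 2: G0=(0+0>=2)=0 G1=NOT G0=NOT 0=1 G2=(0+0>=2)=0 G3=(0+0>=2)=0 -> 0100
Step 3: G0=(0+1>=2)=0 G1=NOT G0=NOT 0=1 G2=(1+0>=2)=0 G3=(0+0>=2)=0 -> 0100
State from step 3 equals state from step 2 -> cycle length 1

Answer: 1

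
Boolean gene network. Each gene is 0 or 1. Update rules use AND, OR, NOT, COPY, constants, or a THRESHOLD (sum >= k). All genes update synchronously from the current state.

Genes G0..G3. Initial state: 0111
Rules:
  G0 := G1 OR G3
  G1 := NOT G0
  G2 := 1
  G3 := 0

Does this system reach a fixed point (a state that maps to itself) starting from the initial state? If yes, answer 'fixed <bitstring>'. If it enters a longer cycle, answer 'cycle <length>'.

Answer: cycle 4

Derivation:
Step 0: 0111
Step 1: G0=G1|G3=1|1=1 G1=NOT G0=NOT 0=1 G2=1(const) G3=0(const) -> 1110
Step 2: G0=G1|G3=1|0=1 G1=NOT G0=NOT 1=0 G2=1(const) G3=0(const) -> 1010
Step 3: G0=G1|G3=0|0=0 G1=NOT G0=NOT 1=0 G2=1(const) G3=0(const) -> 0010
Step 4: G0=G1|G3=0|0=0 G1=NOT G0=NOT 0=1 G2=1(const) G3=0(const) -> 0110
Step 5: G0=G1|G3=1|0=1 G1=NOT G0=NOT 0=1 G2=1(const) G3=0(const) -> 1110
Cycle of length 4 starting at step 1 -> no fixed point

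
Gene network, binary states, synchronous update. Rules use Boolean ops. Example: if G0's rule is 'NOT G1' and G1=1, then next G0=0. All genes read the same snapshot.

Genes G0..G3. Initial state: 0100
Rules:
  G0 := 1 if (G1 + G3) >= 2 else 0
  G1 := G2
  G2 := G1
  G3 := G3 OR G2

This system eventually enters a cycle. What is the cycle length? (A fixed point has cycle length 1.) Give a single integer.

Step 0: 0100
Step 1: G0=(1+0>=2)=0 G1=G2=0 G2=G1=1 G3=G3|G2=0|0=0 -> 0010
Step 2: G0=(0+0>=2)=0 G1=G2=1 G2=G1=0 G3=G3|G2=0|1=1 -> 0101
Step 3: G0=(1+1>=2)=1 G1=G2=0 G2=G1=1 G3=G3|G2=1|0=1 -> 1011
Step 4: G0=(0+1>=2)=0 G1=G2=1 G2=G1=0 G3=G3|G2=1|1=1 -> 0101
State from step 4 equals state from step 2 -> cycle length 2

Answer: 2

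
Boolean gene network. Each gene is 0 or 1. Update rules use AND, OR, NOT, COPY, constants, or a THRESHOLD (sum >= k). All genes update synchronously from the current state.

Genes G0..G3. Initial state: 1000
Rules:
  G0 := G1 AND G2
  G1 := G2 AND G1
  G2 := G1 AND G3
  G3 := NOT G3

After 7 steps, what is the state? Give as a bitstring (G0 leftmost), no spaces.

Step 1: G0=G1&G2=0&0=0 G1=G2&G1=0&0=0 G2=G1&G3=0&0=0 G3=NOT G3=NOT 0=1 -> 0001
Step 2: G0=G1&G2=0&0=0 G1=G2&G1=0&0=0 G2=G1&G3=0&1=0 G3=NOT G3=NOT 1=0 -> 0000
Step 3: G0=G1&G2=0&0=0 G1=G2&G1=0&0=0 G2=G1&G3=0&0=0 G3=NOT G3=NOT 0=1 -> 0001
Step 4: G0=G1&G2=0&0=0 G1=G2&G1=0&0=0 G2=G1&G3=0&1=0 G3=NOT G3=NOT 1=0 -> 0000
Step 5: G0=G1&G2=0&0=0 G1=G2&G1=0&0=0 G2=G1&G3=0&0=0 G3=NOT G3=NOT 0=1 -> 0001
Step 6: G0=G1&G2=0&0=0 G1=G2&G1=0&0=0 G2=G1&G3=0&1=0 G3=NOT G3=NOT 1=0 -> 0000
Step 7: G0=G1&G2=0&0=0 G1=G2&G1=0&0=0 G2=G1&G3=0&0=0 G3=NOT G3=NOT 0=1 -> 0001

0001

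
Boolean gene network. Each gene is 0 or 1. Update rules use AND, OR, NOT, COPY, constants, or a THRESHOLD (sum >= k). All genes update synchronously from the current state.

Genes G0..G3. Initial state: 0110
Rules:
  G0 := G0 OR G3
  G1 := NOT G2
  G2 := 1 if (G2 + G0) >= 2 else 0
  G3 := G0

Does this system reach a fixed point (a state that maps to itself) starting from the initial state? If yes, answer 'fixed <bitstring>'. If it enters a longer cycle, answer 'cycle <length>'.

Answer: fixed 0100

Derivation:
Step 0: 0110
Step 1: G0=G0|G3=0|0=0 G1=NOT G2=NOT 1=0 G2=(1+0>=2)=0 G3=G0=0 -> 0000
Step 2: G0=G0|G3=0|0=0 G1=NOT G2=NOT 0=1 G2=(0+0>=2)=0 G3=G0=0 -> 0100
Step 3: G0=G0|G3=0|0=0 G1=NOT G2=NOT 0=1 G2=(0+0>=2)=0 G3=G0=0 -> 0100
Fixed point reached at step 2: 0100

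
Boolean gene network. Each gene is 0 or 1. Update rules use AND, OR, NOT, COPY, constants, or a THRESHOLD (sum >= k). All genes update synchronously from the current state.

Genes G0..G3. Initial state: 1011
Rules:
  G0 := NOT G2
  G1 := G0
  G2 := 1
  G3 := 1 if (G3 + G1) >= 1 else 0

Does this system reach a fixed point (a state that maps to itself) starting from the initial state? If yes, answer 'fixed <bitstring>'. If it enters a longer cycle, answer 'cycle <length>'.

Step 0: 1011
Step 1: G0=NOT G2=NOT 1=0 G1=G0=1 G2=1(const) G3=(1+0>=1)=1 -> 0111
Step 2: G0=NOT G2=NOT 1=0 G1=G0=0 G2=1(const) G3=(1+1>=1)=1 -> 0011
Step 3: G0=NOT G2=NOT 1=0 G1=G0=0 G2=1(const) G3=(1+0>=1)=1 -> 0011
Fixed point reached at step 2: 0011

Answer: fixed 0011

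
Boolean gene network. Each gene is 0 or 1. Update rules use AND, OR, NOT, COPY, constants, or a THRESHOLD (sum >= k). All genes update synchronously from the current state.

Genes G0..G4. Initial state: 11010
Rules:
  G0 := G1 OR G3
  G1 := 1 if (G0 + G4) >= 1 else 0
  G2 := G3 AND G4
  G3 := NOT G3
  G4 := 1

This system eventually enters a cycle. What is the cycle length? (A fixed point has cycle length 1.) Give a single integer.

Step 0: 11010
Step 1: G0=G1|G3=1|1=1 G1=(1+0>=1)=1 G2=G3&G4=1&0=0 G3=NOT G3=NOT 1=0 G4=1(const) -> 11001
Step 2: G0=G1|G3=1|0=1 G1=(1+1>=1)=1 G2=G3&G4=0&1=0 G3=NOT G3=NOT 0=1 G4=1(const) -> 11011
Step 3: G0=G1|G3=1|1=1 G1=(1+1>=1)=1 G2=G3&G4=1&1=1 G3=NOT G3=NOT 1=0 G4=1(const) -> 11101
Step 4: G0=G1|G3=1|0=1 G1=(1+1>=1)=1 G2=G3&G4=0&1=0 G3=NOT G3=NOT 0=1 G4=1(const) -> 11011
State from step 4 equals state from step 2 -> cycle length 2

Answer: 2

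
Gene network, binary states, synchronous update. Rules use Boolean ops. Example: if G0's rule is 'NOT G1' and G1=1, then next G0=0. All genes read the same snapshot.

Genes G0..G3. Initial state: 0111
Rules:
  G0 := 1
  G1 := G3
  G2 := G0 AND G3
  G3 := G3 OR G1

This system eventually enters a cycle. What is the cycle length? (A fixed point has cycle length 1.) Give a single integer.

Step 0: 0111
Step 1: G0=1(const) G1=G3=1 G2=G0&G3=0&1=0 G3=G3|G1=1|1=1 -> 1101
Step 2: G0=1(const) G1=G3=1 G2=G0&G3=1&1=1 G3=G3|G1=1|1=1 -> 1111
Step 3: G0=1(const) G1=G3=1 G2=G0&G3=1&1=1 G3=G3|G1=1|1=1 -> 1111
State from step 3 equals state from step 2 -> cycle length 1

Answer: 1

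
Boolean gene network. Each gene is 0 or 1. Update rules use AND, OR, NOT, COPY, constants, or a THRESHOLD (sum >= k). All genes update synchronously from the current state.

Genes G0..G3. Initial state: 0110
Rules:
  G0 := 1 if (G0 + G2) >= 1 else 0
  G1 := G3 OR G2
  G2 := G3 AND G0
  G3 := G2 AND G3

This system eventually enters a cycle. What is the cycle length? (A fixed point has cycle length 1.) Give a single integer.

Answer: 1

Derivation:
Step 0: 0110
Step 1: G0=(0+1>=1)=1 G1=G3|G2=0|1=1 G2=G3&G0=0&0=0 G3=G2&G3=1&0=0 -> 1100
Step 2: G0=(1+0>=1)=1 G1=G3|G2=0|0=0 G2=G3&G0=0&1=0 G3=G2&G3=0&0=0 -> 1000
Step 3: G0=(1+0>=1)=1 G1=G3|G2=0|0=0 G2=G3&G0=0&1=0 G3=G2&G3=0&0=0 -> 1000
State from step 3 equals state from step 2 -> cycle length 1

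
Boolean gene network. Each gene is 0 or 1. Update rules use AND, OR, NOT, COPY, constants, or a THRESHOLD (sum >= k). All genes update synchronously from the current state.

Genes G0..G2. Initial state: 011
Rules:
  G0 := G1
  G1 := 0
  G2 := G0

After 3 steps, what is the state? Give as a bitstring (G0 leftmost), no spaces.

Step 1: G0=G1=1 G1=0(const) G2=G0=0 -> 100
Step 2: G0=G1=0 G1=0(const) G2=G0=1 -> 001
Step 3: G0=G1=0 G1=0(const) G2=G0=0 -> 000

000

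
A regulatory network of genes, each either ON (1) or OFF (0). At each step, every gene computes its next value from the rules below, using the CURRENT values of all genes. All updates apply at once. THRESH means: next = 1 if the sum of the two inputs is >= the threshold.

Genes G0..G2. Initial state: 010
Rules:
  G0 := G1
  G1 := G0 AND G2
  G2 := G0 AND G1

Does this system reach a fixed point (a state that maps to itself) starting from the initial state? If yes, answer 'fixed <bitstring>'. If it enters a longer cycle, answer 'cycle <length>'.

Step 0: 010
Step 1: G0=G1=1 G1=G0&G2=0&0=0 G2=G0&G1=0&1=0 -> 100
Step 2: G0=G1=0 G1=G0&G2=1&0=0 G2=G0&G1=1&0=0 -> 000
Step 3: G0=G1=0 G1=G0&G2=0&0=0 G2=G0&G1=0&0=0 -> 000
Fixed point reached at step 2: 000

Answer: fixed 000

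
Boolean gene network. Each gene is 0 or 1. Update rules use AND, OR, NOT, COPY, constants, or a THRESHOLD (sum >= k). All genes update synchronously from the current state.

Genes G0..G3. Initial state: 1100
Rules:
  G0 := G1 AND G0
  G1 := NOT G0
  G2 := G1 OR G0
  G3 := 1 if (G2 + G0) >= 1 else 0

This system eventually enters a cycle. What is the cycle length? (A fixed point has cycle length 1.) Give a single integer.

Step 0: 1100
Step 1: G0=G1&G0=1&1=1 G1=NOT G0=NOT 1=0 G2=G1|G0=1|1=1 G3=(0+1>=1)=1 -> 1011
Step 2: G0=G1&G0=0&1=0 G1=NOT G0=NOT 1=0 G2=G1|G0=0|1=1 G3=(1+1>=1)=1 -> 0011
Step 3: G0=G1&G0=0&0=0 G1=NOT G0=NOT 0=1 G2=G1|G0=0|0=0 G3=(1+0>=1)=1 -> 0101
Step 4: G0=G1&G0=1&0=0 G1=NOT G0=NOT 0=1 G2=G1|G0=1|0=1 G3=(0+0>=1)=0 -> 0110
Step 5: G0=G1&G0=1&0=0 G1=NOT G0=NOT 0=1 G2=G1|G0=1|0=1 G3=(1+0>=1)=1 -> 0111
Step 6: G0=G1&G0=1&0=0 G1=NOT G0=NOT 0=1 G2=G1|G0=1|0=1 G3=(1+0>=1)=1 -> 0111
State from step 6 equals state from step 5 -> cycle length 1

Answer: 1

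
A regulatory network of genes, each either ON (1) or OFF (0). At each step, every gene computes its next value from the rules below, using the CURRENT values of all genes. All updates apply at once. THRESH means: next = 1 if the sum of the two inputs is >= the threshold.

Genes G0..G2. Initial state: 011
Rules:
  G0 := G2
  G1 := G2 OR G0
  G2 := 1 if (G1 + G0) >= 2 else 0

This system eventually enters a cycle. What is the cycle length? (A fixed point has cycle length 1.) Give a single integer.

Step 0: 011
Step 1: G0=G2=1 G1=G2|G0=1|0=1 G2=(1+0>=2)=0 -> 110
Step 2: G0=G2=0 G1=G2|G0=0|1=1 G2=(1+1>=2)=1 -> 011
State from step 2 equals state from step 0 -> cycle length 2

Answer: 2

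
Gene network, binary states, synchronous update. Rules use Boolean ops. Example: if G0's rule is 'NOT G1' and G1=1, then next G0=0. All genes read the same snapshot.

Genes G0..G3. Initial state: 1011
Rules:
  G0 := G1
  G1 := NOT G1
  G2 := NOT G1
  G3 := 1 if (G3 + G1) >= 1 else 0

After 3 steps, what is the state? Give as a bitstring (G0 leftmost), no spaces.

Step 1: G0=G1=0 G1=NOT G1=NOT 0=1 G2=NOT G1=NOT 0=1 G3=(1+0>=1)=1 -> 0111
Step 2: G0=G1=1 G1=NOT G1=NOT 1=0 G2=NOT G1=NOT 1=0 G3=(1+1>=1)=1 -> 1001
Step 3: G0=G1=0 G1=NOT G1=NOT 0=1 G2=NOT G1=NOT 0=1 G3=(1+0>=1)=1 -> 0111

0111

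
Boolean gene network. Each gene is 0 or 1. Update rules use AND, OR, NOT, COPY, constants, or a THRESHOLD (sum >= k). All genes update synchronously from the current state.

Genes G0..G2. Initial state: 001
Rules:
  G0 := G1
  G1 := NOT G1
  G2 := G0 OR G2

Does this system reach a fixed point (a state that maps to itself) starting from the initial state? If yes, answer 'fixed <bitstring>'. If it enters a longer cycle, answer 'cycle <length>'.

Answer: cycle 2

Derivation:
Step 0: 001
Step 1: G0=G1=0 G1=NOT G1=NOT 0=1 G2=G0|G2=0|1=1 -> 011
Step 2: G0=G1=1 G1=NOT G1=NOT 1=0 G2=G0|G2=0|1=1 -> 101
Step 3: G0=G1=0 G1=NOT G1=NOT 0=1 G2=G0|G2=1|1=1 -> 011
Cycle of length 2 starting at step 1 -> no fixed point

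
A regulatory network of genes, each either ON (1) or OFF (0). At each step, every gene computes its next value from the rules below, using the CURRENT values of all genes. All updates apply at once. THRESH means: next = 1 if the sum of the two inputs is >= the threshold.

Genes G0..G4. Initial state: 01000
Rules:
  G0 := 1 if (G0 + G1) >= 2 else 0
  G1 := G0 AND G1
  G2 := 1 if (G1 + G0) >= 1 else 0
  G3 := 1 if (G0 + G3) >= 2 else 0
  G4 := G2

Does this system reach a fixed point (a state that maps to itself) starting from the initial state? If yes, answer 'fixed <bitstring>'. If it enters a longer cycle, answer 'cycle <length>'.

Step 0: 01000
Step 1: G0=(0+1>=2)=0 G1=G0&G1=0&1=0 G2=(1+0>=1)=1 G3=(0+0>=2)=0 G4=G2=0 -> 00100
Step 2: G0=(0+0>=2)=0 G1=G0&G1=0&0=0 G2=(0+0>=1)=0 G3=(0+0>=2)=0 G4=G2=1 -> 00001
Step 3: G0=(0+0>=2)=0 G1=G0&G1=0&0=0 G2=(0+0>=1)=0 G3=(0+0>=2)=0 G4=G2=0 -> 00000
Step 4: G0=(0+0>=2)=0 G1=G0&G1=0&0=0 G2=(0+0>=1)=0 G3=(0+0>=2)=0 G4=G2=0 -> 00000
Fixed point reached at step 3: 00000

Answer: fixed 00000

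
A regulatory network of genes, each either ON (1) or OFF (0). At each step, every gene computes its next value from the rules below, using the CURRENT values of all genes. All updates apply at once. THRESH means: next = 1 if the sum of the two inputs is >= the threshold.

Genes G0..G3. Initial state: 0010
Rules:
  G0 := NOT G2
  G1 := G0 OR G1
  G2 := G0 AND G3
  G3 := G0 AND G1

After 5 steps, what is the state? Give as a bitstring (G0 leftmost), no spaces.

Step 1: G0=NOT G2=NOT 1=0 G1=G0|G1=0|0=0 G2=G0&G3=0&0=0 G3=G0&G1=0&0=0 -> 0000
Step 2: G0=NOT G2=NOT 0=1 G1=G0|G1=0|0=0 G2=G0&G3=0&0=0 G3=G0&G1=0&0=0 -> 1000
Step 3: G0=NOT G2=NOT 0=1 G1=G0|G1=1|0=1 G2=G0&G3=1&0=0 G3=G0&G1=1&0=0 -> 1100
Step 4: G0=NOT G2=NOT 0=1 G1=G0|G1=1|1=1 G2=G0&G3=1&0=0 G3=G0&G1=1&1=1 -> 1101
Step 5: G0=NOT G2=NOT 0=1 G1=G0|G1=1|1=1 G2=G0&G3=1&1=1 G3=G0&G1=1&1=1 -> 1111

1111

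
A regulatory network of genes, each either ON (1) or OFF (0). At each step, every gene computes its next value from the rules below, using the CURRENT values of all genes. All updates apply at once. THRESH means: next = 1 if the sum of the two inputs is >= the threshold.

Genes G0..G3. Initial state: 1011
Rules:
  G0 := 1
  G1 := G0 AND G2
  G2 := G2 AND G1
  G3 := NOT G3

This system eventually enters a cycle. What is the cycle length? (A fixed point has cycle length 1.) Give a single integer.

Answer: 2

Derivation:
Step 0: 1011
Step 1: G0=1(const) G1=G0&G2=1&1=1 G2=G2&G1=1&0=0 G3=NOT G3=NOT 1=0 -> 1100
Step 2: G0=1(const) G1=G0&G2=1&0=0 G2=G2&G1=0&1=0 G3=NOT G3=NOT 0=1 -> 1001
Step 3: G0=1(const) G1=G0&G2=1&0=0 G2=G2&G1=0&0=0 G3=NOT G3=NOT 1=0 -> 1000
Step 4: G0=1(const) G1=G0&G2=1&0=0 G2=G2&G1=0&0=0 G3=NOT G3=NOT 0=1 -> 1001
State from step 4 equals state from step 2 -> cycle length 2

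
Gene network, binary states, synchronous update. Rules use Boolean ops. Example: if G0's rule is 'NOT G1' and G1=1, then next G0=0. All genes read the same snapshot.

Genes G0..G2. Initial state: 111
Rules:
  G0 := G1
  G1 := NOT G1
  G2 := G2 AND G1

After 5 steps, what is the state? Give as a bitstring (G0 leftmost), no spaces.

Step 1: G0=G1=1 G1=NOT G1=NOT 1=0 G2=G2&G1=1&1=1 -> 101
Step 2: G0=G1=0 G1=NOT G1=NOT 0=1 G2=G2&G1=1&0=0 -> 010
Step 3: G0=G1=1 G1=NOT G1=NOT 1=0 G2=G2&G1=0&1=0 -> 100
Step 4: G0=G1=0 G1=NOT G1=NOT 0=1 G2=G2&G1=0&0=0 -> 010
Step 5: G0=G1=1 G1=NOT G1=NOT 1=0 G2=G2&G1=0&1=0 -> 100

100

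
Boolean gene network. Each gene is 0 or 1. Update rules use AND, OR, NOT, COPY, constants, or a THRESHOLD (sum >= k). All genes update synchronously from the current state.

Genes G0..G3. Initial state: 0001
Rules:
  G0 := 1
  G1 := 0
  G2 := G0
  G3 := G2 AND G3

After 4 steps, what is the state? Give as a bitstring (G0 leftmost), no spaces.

Step 1: G0=1(const) G1=0(const) G2=G0=0 G3=G2&G3=0&1=0 -> 1000
Step 2: G0=1(const) G1=0(const) G2=G0=1 G3=G2&G3=0&0=0 -> 1010
Step 3: G0=1(const) G1=0(const) G2=G0=1 G3=G2&G3=1&0=0 -> 1010
Step 4: G0=1(const) G1=0(const) G2=G0=1 G3=G2&G3=1&0=0 -> 1010

1010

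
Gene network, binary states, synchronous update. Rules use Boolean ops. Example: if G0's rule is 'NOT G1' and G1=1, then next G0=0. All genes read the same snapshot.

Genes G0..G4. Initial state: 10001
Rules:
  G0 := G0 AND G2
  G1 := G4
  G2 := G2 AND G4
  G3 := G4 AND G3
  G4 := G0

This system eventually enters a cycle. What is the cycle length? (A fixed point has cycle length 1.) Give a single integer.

Step 0: 10001
Step 1: G0=G0&G2=1&0=0 G1=G4=1 G2=G2&G4=0&1=0 G3=G4&G3=1&0=0 G4=G0=1 -> 01001
Step 2: G0=G0&G2=0&0=0 G1=G4=1 G2=G2&G4=0&1=0 G3=G4&G3=1&0=0 G4=G0=0 -> 01000
Step 3: G0=G0&G2=0&0=0 G1=G4=0 G2=G2&G4=0&0=0 G3=G4&G3=0&0=0 G4=G0=0 -> 00000
Step 4: G0=G0&G2=0&0=0 G1=G4=0 G2=G2&G4=0&0=0 G3=G4&G3=0&0=0 G4=G0=0 -> 00000
State from step 4 equals state from step 3 -> cycle length 1

Answer: 1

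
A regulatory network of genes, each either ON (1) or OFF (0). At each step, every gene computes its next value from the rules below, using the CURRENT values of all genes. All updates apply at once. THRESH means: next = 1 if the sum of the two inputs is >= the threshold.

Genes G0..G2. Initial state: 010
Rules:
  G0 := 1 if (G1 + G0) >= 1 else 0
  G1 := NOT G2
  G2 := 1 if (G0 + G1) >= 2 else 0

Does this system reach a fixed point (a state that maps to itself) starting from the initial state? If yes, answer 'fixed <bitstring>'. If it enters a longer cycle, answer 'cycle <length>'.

Step 0: 010
Step 1: G0=(1+0>=1)=1 G1=NOT G2=NOT 0=1 G2=(0+1>=2)=0 -> 110
Step 2: G0=(1+1>=1)=1 G1=NOT G2=NOT 0=1 G2=(1+1>=2)=1 -> 111
Step 3: G0=(1+1>=1)=1 G1=NOT G2=NOT 1=0 G2=(1+1>=2)=1 -> 101
Step 4: G0=(0+1>=1)=1 G1=NOT G2=NOT 1=0 G2=(1+0>=2)=0 -> 100
Step 5: G0=(0+1>=1)=1 G1=NOT G2=NOT 0=1 G2=(1+0>=2)=0 -> 110
Cycle of length 4 starting at step 1 -> no fixed point

Answer: cycle 4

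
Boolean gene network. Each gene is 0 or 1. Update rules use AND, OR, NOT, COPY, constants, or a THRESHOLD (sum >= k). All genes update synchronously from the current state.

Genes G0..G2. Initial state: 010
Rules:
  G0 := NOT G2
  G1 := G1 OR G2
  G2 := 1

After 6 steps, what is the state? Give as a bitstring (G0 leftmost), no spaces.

Step 1: G0=NOT G2=NOT 0=1 G1=G1|G2=1|0=1 G2=1(const) -> 111
Step 2: G0=NOT G2=NOT 1=0 G1=G1|G2=1|1=1 G2=1(const) -> 011
Step 3: G0=NOT G2=NOT 1=0 G1=G1|G2=1|1=1 G2=1(const) -> 011
Step 4: G0=NOT G2=NOT 1=0 G1=G1|G2=1|1=1 G2=1(const) -> 011
Step 5: G0=NOT G2=NOT 1=0 G1=G1|G2=1|1=1 G2=1(const) -> 011
Step 6: G0=NOT G2=NOT 1=0 G1=G1|G2=1|1=1 G2=1(const) -> 011

011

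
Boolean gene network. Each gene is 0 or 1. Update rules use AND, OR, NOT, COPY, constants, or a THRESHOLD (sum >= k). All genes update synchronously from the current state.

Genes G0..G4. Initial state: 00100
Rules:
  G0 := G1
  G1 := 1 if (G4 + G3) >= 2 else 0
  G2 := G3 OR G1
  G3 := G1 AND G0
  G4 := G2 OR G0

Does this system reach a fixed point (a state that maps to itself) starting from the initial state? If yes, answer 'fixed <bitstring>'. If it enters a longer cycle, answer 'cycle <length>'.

Step 0: 00100
Step 1: G0=G1=0 G1=(0+0>=2)=0 G2=G3|G1=0|0=0 G3=G1&G0=0&0=0 G4=G2|G0=1|0=1 -> 00001
Step 2: G0=G1=0 G1=(1+0>=2)=0 G2=G3|G1=0|0=0 G3=G1&G0=0&0=0 G4=G2|G0=0|0=0 -> 00000
Step 3: G0=G1=0 G1=(0+0>=2)=0 G2=G3|G1=0|0=0 G3=G1&G0=0&0=0 G4=G2|G0=0|0=0 -> 00000
Fixed point reached at step 2: 00000

Answer: fixed 00000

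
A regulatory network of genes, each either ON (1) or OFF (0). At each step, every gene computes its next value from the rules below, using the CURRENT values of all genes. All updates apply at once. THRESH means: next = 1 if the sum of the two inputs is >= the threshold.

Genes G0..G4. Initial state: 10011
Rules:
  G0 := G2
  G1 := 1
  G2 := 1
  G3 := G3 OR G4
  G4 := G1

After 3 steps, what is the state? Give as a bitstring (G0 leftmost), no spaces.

Step 1: G0=G2=0 G1=1(const) G2=1(const) G3=G3|G4=1|1=1 G4=G1=0 -> 01110
Step 2: G0=G2=1 G1=1(const) G2=1(const) G3=G3|G4=1|0=1 G4=G1=1 -> 11111
Step 3: G0=G2=1 G1=1(const) G2=1(const) G3=G3|G4=1|1=1 G4=G1=1 -> 11111

11111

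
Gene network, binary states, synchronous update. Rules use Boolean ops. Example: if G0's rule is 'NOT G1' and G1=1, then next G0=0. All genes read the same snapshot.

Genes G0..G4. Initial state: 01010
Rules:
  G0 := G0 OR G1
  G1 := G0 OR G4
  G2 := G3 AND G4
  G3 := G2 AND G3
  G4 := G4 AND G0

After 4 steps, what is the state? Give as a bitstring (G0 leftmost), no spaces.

Step 1: G0=G0|G1=0|1=1 G1=G0|G4=0|0=0 G2=G3&G4=1&0=0 G3=G2&G3=0&1=0 G4=G4&G0=0&0=0 -> 10000
Step 2: G0=G0|G1=1|0=1 G1=G0|G4=1|0=1 G2=G3&G4=0&0=0 G3=G2&G3=0&0=0 G4=G4&G0=0&1=0 -> 11000
Step 3: G0=G0|G1=1|1=1 G1=G0|G4=1|0=1 G2=G3&G4=0&0=0 G3=G2&G3=0&0=0 G4=G4&G0=0&1=0 -> 11000
Step 4: G0=G0|G1=1|1=1 G1=G0|G4=1|0=1 G2=G3&G4=0&0=0 G3=G2&G3=0&0=0 G4=G4&G0=0&1=0 -> 11000

11000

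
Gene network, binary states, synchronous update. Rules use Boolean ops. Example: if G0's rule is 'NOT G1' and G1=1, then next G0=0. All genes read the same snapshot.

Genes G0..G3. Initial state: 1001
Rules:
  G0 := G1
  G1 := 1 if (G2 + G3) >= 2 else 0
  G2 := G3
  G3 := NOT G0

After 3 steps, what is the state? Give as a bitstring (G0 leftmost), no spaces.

Step 1: G0=G1=0 G1=(0+1>=2)=0 G2=G3=1 G3=NOT G0=NOT 1=0 -> 0010
Step 2: G0=G1=0 G1=(1+0>=2)=0 G2=G3=0 G3=NOT G0=NOT 0=1 -> 0001
Step 3: G0=G1=0 G1=(0+1>=2)=0 G2=G3=1 G3=NOT G0=NOT 0=1 -> 0011

0011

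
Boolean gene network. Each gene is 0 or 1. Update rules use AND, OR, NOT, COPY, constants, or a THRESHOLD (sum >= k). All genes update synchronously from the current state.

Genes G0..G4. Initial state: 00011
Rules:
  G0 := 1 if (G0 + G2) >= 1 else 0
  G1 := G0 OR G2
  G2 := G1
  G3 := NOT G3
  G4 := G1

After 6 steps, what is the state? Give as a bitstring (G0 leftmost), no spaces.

Step 1: G0=(0+0>=1)=0 G1=G0|G2=0|0=0 G2=G1=0 G3=NOT G3=NOT 1=0 G4=G1=0 -> 00000
Step 2: G0=(0+0>=1)=0 G1=G0|G2=0|0=0 G2=G1=0 G3=NOT G3=NOT 0=1 G4=G1=0 -> 00010
Step 3: G0=(0+0>=1)=0 G1=G0|G2=0|0=0 G2=G1=0 G3=NOT G3=NOT 1=0 G4=G1=0 -> 00000
Step 4: G0=(0+0>=1)=0 G1=G0|G2=0|0=0 G2=G1=0 G3=NOT G3=NOT 0=1 G4=G1=0 -> 00010
Step 5: G0=(0+0>=1)=0 G1=G0|G2=0|0=0 G2=G1=0 G3=NOT G3=NOT 1=0 G4=G1=0 -> 00000
Step 6: G0=(0+0>=1)=0 G1=G0|G2=0|0=0 G2=G1=0 G3=NOT G3=NOT 0=1 G4=G1=0 -> 00010

00010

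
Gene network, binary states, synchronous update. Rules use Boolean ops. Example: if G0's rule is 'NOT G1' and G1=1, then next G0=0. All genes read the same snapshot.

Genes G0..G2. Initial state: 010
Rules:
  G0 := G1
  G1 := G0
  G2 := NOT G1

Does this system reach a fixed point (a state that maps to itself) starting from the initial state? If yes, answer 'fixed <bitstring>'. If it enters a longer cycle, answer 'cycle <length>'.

Step 0: 010
Step 1: G0=G1=1 G1=G0=0 G2=NOT G1=NOT 1=0 -> 100
Step 2: G0=G1=0 G1=G0=1 G2=NOT G1=NOT 0=1 -> 011
Step 3: G0=G1=1 G1=G0=0 G2=NOT G1=NOT 1=0 -> 100
Cycle of length 2 starting at step 1 -> no fixed point

Answer: cycle 2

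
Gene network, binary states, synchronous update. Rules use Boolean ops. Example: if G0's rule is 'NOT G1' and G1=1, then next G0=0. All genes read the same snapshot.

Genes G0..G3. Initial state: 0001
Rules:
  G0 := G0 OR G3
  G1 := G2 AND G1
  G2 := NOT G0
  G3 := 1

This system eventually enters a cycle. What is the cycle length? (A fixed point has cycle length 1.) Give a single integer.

Answer: 1

Derivation:
Step 0: 0001
Step 1: G0=G0|G3=0|1=1 G1=G2&G1=0&0=0 G2=NOT G0=NOT 0=1 G3=1(const) -> 1011
Step 2: G0=G0|G3=1|1=1 G1=G2&G1=1&0=0 G2=NOT G0=NOT 1=0 G3=1(const) -> 1001
Step 3: G0=G0|G3=1|1=1 G1=G2&G1=0&0=0 G2=NOT G0=NOT 1=0 G3=1(const) -> 1001
State from step 3 equals state from step 2 -> cycle length 1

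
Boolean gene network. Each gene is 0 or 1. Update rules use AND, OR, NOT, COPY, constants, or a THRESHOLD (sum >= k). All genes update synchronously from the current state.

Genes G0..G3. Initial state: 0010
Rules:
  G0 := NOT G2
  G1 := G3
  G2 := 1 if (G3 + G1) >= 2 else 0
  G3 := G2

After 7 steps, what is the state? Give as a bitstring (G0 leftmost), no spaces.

Step 1: G0=NOT G2=NOT 1=0 G1=G3=0 G2=(0+0>=2)=0 G3=G2=1 -> 0001
Step 2: G0=NOT G2=NOT 0=1 G1=G3=1 G2=(1+0>=2)=0 G3=G2=0 -> 1100
Step 3: G0=NOT G2=NOT 0=1 G1=G3=0 G2=(0+1>=2)=0 G3=G2=0 -> 1000
Step 4: G0=NOT G2=NOT 0=1 G1=G3=0 G2=(0+0>=2)=0 G3=G2=0 -> 1000
Step 5: G0=NOT G2=NOT 0=1 G1=G3=0 G2=(0+0>=2)=0 G3=G2=0 -> 1000
Step 6: G0=NOT G2=NOT 0=1 G1=G3=0 G2=(0+0>=2)=0 G3=G2=0 -> 1000
Step 7: G0=NOT G2=NOT 0=1 G1=G3=0 G2=(0+0>=2)=0 G3=G2=0 -> 1000

1000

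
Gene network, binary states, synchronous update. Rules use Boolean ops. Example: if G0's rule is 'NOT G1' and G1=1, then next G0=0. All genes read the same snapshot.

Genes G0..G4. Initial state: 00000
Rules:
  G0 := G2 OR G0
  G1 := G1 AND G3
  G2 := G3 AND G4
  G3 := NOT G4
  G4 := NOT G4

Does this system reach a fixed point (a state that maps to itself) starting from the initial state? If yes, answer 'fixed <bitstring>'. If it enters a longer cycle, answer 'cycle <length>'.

Step 0: 00000
Step 1: G0=G2|G0=0|0=0 G1=G1&G3=0&0=0 G2=G3&G4=0&0=0 G3=NOT G4=NOT 0=1 G4=NOT G4=NOT 0=1 -> 00011
Step 2: G0=G2|G0=0|0=0 G1=G1&G3=0&1=0 G2=G3&G4=1&1=1 G3=NOT G4=NOT 1=0 G4=NOT G4=NOT 1=0 -> 00100
Step 3: G0=G2|G0=1|0=1 G1=G1&G3=0&0=0 G2=G3&G4=0&0=0 G3=NOT G4=NOT 0=1 G4=NOT G4=NOT 0=1 -> 10011
Step 4: G0=G2|G0=0|1=1 G1=G1&G3=0&1=0 G2=G3&G4=1&1=1 G3=NOT G4=NOT 1=0 G4=NOT G4=NOT 1=0 -> 10100
Step 5: G0=G2|G0=1|1=1 G1=G1&G3=0&0=0 G2=G3&G4=0&0=0 G3=NOT G4=NOT 0=1 G4=NOT G4=NOT 0=1 -> 10011
Cycle of length 2 starting at step 3 -> no fixed point

Answer: cycle 2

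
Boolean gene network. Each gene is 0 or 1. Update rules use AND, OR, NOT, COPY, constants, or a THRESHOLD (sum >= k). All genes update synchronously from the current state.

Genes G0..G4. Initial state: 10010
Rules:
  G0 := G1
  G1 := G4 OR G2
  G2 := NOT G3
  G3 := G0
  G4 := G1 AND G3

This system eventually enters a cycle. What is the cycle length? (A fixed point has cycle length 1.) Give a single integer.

Answer: 1

Derivation:
Step 0: 10010
Step 1: G0=G1=0 G1=G4|G2=0|0=0 G2=NOT G3=NOT 1=0 G3=G0=1 G4=G1&G3=0&1=0 -> 00010
Step 2: G0=G1=0 G1=G4|G2=0|0=0 G2=NOT G3=NOT 1=0 G3=G0=0 G4=G1&G3=0&1=0 -> 00000
Step 3: G0=G1=0 G1=G4|G2=0|0=0 G2=NOT G3=NOT 0=1 G3=G0=0 G4=G1&G3=0&0=0 -> 00100
Step 4: G0=G1=0 G1=G4|G2=0|1=1 G2=NOT G3=NOT 0=1 G3=G0=0 G4=G1&G3=0&0=0 -> 01100
Step 5: G0=G1=1 G1=G4|G2=0|1=1 G2=NOT G3=NOT 0=1 G3=G0=0 G4=G1&G3=1&0=0 -> 11100
Step 6: G0=G1=1 G1=G4|G2=0|1=1 G2=NOT G3=NOT 0=1 G3=G0=1 G4=G1&G3=1&0=0 -> 11110
Step 7: G0=G1=1 G1=G4|G2=0|1=1 G2=NOT G3=NOT 1=0 G3=G0=1 G4=G1&G3=1&1=1 -> 11011
Step 8: G0=G1=1 G1=G4|G2=1|0=1 G2=NOT G3=NOT 1=0 G3=G0=1 G4=G1&G3=1&1=1 -> 11011
State from step 8 equals state from step 7 -> cycle length 1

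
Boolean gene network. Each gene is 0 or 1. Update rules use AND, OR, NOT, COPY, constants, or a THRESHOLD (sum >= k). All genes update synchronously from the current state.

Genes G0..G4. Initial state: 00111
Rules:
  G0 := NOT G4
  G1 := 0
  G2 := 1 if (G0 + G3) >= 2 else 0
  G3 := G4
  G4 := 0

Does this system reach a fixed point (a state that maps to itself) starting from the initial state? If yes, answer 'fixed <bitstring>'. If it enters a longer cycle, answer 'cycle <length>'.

Answer: fixed 10000

Derivation:
Step 0: 00111
Step 1: G0=NOT G4=NOT 1=0 G1=0(const) G2=(0+1>=2)=0 G3=G4=1 G4=0(const) -> 00010
Step 2: G0=NOT G4=NOT 0=1 G1=0(const) G2=(0+1>=2)=0 G3=G4=0 G4=0(const) -> 10000
Step 3: G0=NOT G4=NOT 0=1 G1=0(const) G2=(1+0>=2)=0 G3=G4=0 G4=0(const) -> 10000
Fixed point reached at step 2: 10000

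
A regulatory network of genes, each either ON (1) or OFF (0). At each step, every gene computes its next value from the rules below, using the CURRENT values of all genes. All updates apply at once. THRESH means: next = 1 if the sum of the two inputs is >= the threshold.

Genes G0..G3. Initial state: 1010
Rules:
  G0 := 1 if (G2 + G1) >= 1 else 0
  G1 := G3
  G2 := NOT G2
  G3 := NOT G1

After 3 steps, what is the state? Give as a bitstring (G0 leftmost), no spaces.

Step 1: G0=(1+0>=1)=1 G1=G3=0 G2=NOT G2=NOT 1=0 G3=NOT G1=NOT 0=1 -> 1001
Step 2: G0=(0+0>=1)=0 G1=G3=1 G2=NOT G2=NOT 0=1 G3=NOT G1=NOT 0=1 -> 0111
Step 3: G0=(1+1>=1)=1 G1=G3=1 G2=NOT G2=NOT 1=0 G3=NOT G1=NOT 1=0 -> 1100

1100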